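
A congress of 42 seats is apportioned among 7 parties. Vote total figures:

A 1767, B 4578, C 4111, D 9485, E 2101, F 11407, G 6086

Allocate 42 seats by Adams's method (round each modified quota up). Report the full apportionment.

Standard divisor 39535/42 ≈ 941.31; standard quotas: A 1.877, B 4.863, C 4.367, D 10.076, E 2.232, F 12.118, G 6.465.
Rounding up gives 2, 5, 5, 11, 3, 13, 7 = 46 seats, so the divisor must be adjusted.
With modified divisor 1034.22: modified quotas A 1.709, B 4.427, C 3.975, D 9.171, E 2.031, F 11.030, G 5.885.
Rounding up: A 2, B 5, C 4, D 10, E 3, F 12, G 6 (total 42).

A=2, B=5, C=4, D=10, E=3, F=12, G=6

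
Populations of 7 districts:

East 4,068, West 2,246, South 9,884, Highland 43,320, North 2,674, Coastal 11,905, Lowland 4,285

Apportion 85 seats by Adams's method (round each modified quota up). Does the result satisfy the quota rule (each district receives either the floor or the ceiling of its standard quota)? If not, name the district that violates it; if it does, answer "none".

Highland

Standard quotas: East 4.411, West 2.436, South 10.719, Highland 46.978, North 2.900, Coastal 12.910, Lowland 4.647.
Adams allocation: East 5, West 3, South 11, Highland 45, North 3, Coastal 13, Lowland 5.
Highland has quota 46.978 (lower 46, upper 47) but receives 45 — outside the quota interval.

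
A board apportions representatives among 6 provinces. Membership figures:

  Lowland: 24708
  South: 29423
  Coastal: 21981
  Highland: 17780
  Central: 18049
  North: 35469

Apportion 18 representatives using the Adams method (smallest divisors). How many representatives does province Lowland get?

3

Standard divisor 147410/18 ≈ 8189.444; standard quotas: Lowland 3.017, South 3.593, Coastal 2.684, Highland 2.171, Central 2.204, North 4.331.
Rounding up gives 4, 4, 3, 3, 3, 5 = 22 seats, so the divisor must be adjusted.
With modified divisor 9400: modified quotas Lowland 2.629, South 3.130, Coastal 2.338, Highland 1.891, Central 1.920, North 3.773.
Rounding up: Lowland 3, South 4, Coastal 3, Highland 2, Central 2, North 4 (total 18).
Lowland receives 3.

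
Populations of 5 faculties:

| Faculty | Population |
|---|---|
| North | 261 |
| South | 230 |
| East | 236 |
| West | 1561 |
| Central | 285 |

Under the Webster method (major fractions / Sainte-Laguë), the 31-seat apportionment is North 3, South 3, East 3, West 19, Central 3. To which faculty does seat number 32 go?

Central

Priority for the next seat is population ÷ (current seats + 0.5).
Priorities: North 74.571, South 65.714, East 67.429, West 80.051, Central 81.429.
Highest priority: Central.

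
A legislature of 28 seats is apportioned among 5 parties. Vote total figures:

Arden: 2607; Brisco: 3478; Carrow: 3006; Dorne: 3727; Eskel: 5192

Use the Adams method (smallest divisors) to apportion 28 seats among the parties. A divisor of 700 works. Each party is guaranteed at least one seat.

Arden: 4, Brisco: 5, Carrow: 5, Dorne: 6, Eskel: 8

With modified divisor 700: modified quotas Arden 3.724, Brisco 4.969, Carrow 4.294, Dorne 5.324, Eskel 7.417.
Rounding up: Arden 4, Brisco 5, Carrow 5, Dorne 6, Eskel 8 (total 28).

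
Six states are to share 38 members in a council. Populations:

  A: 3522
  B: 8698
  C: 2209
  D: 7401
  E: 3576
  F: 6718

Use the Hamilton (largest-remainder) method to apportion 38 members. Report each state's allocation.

The standard divisor is 32124/38 ≈ 845.368.
Standard quotas: A 4.1662, B 10.2890, C 2.6131, D 8.7548, E 4.2301, F 7.9468.
Lower quotas: A 4, B 10, C 2, D 8, E 4, F 7 (sum 35, leaving 3 seats).
Remainders in descending order: F 0.9468, D 0.7548, C 0.6131, B 0.2890, E 0.2301, A 0.1662.
Largest remainders: F, D, C receive the extra seats.

A 4, B 10, C 3, D 9, E 4, F 8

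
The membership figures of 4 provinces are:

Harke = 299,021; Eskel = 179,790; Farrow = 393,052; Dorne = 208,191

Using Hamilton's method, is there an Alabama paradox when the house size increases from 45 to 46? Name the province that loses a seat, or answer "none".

At 45 seats: Harke 12, Eskel 8, Farrow 16, Dorne 9.
At 46 seats: Harke 13, Eskel 7, Farrow 17, Dorne 9.
Eskel drops from 8 to 7.

Eskel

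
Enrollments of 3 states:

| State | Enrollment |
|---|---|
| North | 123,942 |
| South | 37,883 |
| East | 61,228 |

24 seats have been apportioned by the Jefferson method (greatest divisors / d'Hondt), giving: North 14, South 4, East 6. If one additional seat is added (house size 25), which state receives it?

Priority for the next seat is population ÷ (current seats + 1).
Priorities: North 8262.800, South 7576.600, East 8746.857.
Highest priority: East.

East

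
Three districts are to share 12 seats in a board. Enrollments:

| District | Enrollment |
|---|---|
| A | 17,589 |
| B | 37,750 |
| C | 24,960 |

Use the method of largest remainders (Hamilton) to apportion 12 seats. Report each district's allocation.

The standard divisor is 80299/12 ≈ 6691.583.
Standard quotas: A 2.6285, B 5.6414, C 3.7301.
Lower quotas: A 2, B 5, C 3 (sum 10, leaving 2 seats).
Remainders in descending order: C 0.7301, B 0.6414, A 0.6285.
The surplus seats go to C, B.

A 2, B 6, C 4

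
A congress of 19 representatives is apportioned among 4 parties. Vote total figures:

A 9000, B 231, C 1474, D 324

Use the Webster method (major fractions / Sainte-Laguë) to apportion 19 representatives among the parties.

Standard divisor 11029/19 ≈ 580.474; standard quotas: A 15.505, B 0.398, C 2.539, D 0.558.
Rounding to the nearest integer gives 16, 0, 3, 1 = 20 seats, so the divisor must be adjusted.
With modified divisor 583.33: modified quotas A 15.429, B 0.396, C 2.527, D 0.555.
Rounding to the nearest integer: A 15, B 0, C 3, D 1 (total 19).

A 15, B 0, C 3, D 1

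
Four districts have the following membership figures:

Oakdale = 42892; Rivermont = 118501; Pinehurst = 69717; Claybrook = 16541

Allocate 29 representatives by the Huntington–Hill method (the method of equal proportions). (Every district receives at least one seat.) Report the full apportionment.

Oakdale: 5; Rivermont: 14; Pinehurst: 8; Claybrook: 2

With divisor 8500: modified quotas Oakdale 5.046, Rivermont 13.941, Pinehurst 8.202, Claybrook 1.946.
Geometric-mean thresholds: Oakdale √(5·6)=5.477, Rivermont √(13·14)=13.491, Pinehurst √(8·9)=8.485, Claybrook √(1·2)=1.414.
Each quota rounded against its threshold gives Oakdale 5, Rivermont 14, Pinehurst 8, Claybrook 2 (total 29).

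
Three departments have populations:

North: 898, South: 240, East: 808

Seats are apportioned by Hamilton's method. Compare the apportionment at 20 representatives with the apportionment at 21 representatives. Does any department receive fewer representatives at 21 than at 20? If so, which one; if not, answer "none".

At 20 seats: North 9, South 3, East 8.
At 21 seats: North 10, South 2, East 9.
South drops from 3 to 2.

South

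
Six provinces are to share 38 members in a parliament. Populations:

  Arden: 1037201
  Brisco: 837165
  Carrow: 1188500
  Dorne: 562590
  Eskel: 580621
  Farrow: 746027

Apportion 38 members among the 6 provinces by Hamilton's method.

Total 4952104; standard divisor 4952104/38 ≈ 130318.526.
Standard quotas: Arden 7.9590, Brisco 6.4240, Carrow 9.1200, Dorne 4.3170, Eskel 4.4554, Farrow 5.7246.
Lower quotas: Arden 7, Brisco 6, Carrow 9, Dorne 4, Eskel 4, Farrow 5 (sum 35, leaving 3 seats).
Remainders in descending order: Arden 0.9590, Farrow 0.7246, Eskel 0.4554, Brisco 0.4240, Dorne 0.3170, Carrow 0.1200.
Largest remainders: Arden, Farrow, Eskel receive the extra seats.

Arden: 8, Brisco: 6, Carrow: 9, Dorne: 4, Eskel: 5, Farrow: 6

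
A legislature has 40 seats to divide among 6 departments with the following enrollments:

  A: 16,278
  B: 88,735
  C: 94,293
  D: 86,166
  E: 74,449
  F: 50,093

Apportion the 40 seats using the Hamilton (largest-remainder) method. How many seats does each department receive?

A: 2; B: 9; C: 9; D: 8; E: 7; F: 5

The standard divisor is 410014/40 ≈ 10250.35.
Standard quotas: A 1.5880, B 8.6568, C 9.1990, D 8.4062, E 7.2631, F 4.8870.
Lower quotas: A 1, B 8, C 9, D 8, E 7, F 4 (sum 37, leaving 3 seats).
Remainders in descending order: F 0.8870, B 0.6568, A 0.5880, D 0.4062, E 0.2631, C 0.1990.
Largest remainders: F, B, A receive the extra seats.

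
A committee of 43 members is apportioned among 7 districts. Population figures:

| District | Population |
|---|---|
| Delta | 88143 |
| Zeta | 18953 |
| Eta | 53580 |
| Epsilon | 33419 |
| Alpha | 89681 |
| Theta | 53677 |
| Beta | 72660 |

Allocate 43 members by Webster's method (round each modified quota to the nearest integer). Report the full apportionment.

Delta 9, Zeta 2, Eta 6, Epsilon 3, Alpha 9, Theta 6, Beta 8

Standard divisor 410113/43 ≈ 9537.512; standard quotas: Delta 9.242, Zeta 1.987, Eta 5.618, Epsilon 3.504, Alpha 9.403, Theta 5.628, Beta 7.618.
Rounding to the nearest integer gives 9, 2, 6, 4, 9, 6, 8 = 44 seats, so the divisor must be adjusted.
With modified divisor 9620: modified quotas Delta 9.162, Zeta 1.970, Eta 5.570, Epsilon 3.474, Alpha 9.322, Theta 5.580, Beta 7.553.
Rounding to the nearest integer: Delta 9, Zeta 2, Eta 6, Epsilon 3, Alpha 9, Theta 6, Beta 8 (total 43).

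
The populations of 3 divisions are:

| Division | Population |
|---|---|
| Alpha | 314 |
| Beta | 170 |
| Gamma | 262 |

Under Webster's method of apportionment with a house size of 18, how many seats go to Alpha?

8

Standard divisor 746/18 ≈ 41.444; standard quotas: Alpha 7.576, Beta 4.102, Gamma 6.322.
Rounding to the nearest integer gives Alpha 8, Beta 4, Gamma 6 — total 18, matching the house size, so no adjustment is needed.
Alpha receives 8.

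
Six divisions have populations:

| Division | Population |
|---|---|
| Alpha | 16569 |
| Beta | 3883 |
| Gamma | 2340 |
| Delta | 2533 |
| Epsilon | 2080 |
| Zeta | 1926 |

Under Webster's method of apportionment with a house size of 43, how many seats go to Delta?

4

Standard divisor 29331/43 ≈ 682.116; standard quotas: Alpha 24.291, Beta 5.693, Gamma 3.431, Delta 3.713, Epsilon 3.049, Zeta 2.824.
Rounding to the nearest integer gives Alpha 24, Beta 6, Gamma 3, Delta 4, Epsilon 3, Zeta 3 — total 43, matching the house size, so no adjustment is needed.
Delta receives 4.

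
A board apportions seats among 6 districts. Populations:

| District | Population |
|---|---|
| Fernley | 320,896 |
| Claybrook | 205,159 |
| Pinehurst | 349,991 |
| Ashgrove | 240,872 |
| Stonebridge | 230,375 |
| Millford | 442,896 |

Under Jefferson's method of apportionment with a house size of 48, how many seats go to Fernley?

9

Standard divisor 1790189/48 ≈ 37295.604; standard quotas: Fernley 8.604, Claybrook 5.501, Pinehurst 9.384, Ashgrove 6.458, Stonebridge 6.177, Millford 11.875.
Rounding down gives 8, 5, 9, 6, 6, 11 = 45 seats, so the divisor must be adjusted.
With modified divisor 34700: modified quotas Fernley 9.248, Claybrook 5.912, Pinehurst 10.086, Ashgrove 6.942, Stonebridge 6.639, Millford 12.764.
Rounding down: Fernley 9, Claybrook 5, Pinehurst 10, Ashgrove 6, Stonebridge 6, Millford 12 (total 48).
Fernley receives 9.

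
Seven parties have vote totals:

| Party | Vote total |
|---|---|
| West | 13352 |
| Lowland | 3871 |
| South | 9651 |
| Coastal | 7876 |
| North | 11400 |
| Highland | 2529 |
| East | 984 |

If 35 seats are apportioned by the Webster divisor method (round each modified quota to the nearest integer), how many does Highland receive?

2

Standard divisor 49663/35 ≈ 1418.943; standard quotas: West 9.410, Lowland 2.728, South 6.802, Coastal 5.551, North 8.034, Highland 1.782, East 0.693.
Rounding to the nearest integer gives 9, 3, 7, 6, 8, 2, 1 = 36 seats, so the divisor must be adjusted.
With modified divisor 1460: modified quotas West 9.145, Lowland 2.651, South 6.610, Coastal 5.395, North 7.808, Highland 1.732, East 0.674.
Rounding to the nearest integer: West 9, Lowland 3, South 7, Coastal 5, North 8, Highland 2, East 1 (total 35).
Highland receives 2.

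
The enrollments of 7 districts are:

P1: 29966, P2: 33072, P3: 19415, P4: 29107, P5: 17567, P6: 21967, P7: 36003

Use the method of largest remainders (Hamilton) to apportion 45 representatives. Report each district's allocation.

The standard divisor is 187097/45 ≈ 4157.711.
Standard quotas: P1 7.2073, P2 7.9544, P3 4.6696, P4 7.0007, P5 4.2252, P6 5.2834, P7 8.6593.
Lower quotas: P1 7, P2 7, P3 4, P4 7, P5 4, P6 5, P7 8 (sum 42, leaving 3 seats).
Remainders in descending order: P2 0.9544, P3 0.6696, P7 0.6593, P6 0.2834, P5 0.2252, P1 0.2073, P4 0.0007.
The surplus seats go to P2, P3, P7.

P1=7, P2=8, P3=5, P4=7, P5=4, P6=5, P7=9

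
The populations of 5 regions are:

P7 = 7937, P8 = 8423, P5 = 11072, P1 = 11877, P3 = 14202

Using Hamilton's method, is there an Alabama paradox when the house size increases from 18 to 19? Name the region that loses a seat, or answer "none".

none

At 18 seats: P7 2, P8 3, P5 4, P1 4, P3 5.
At 19 seats: P7 3, P8 3, P5 4, P1 4, P3 5.
No region's allocation decreased.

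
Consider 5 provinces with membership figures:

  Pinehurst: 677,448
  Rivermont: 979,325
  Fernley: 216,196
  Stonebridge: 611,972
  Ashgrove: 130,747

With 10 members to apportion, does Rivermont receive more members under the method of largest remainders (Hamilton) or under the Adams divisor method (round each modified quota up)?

Hamilton: Pinehurst 3, Rivermont 4, Fernley 1, Stonebridge 2, Ashgrove 0.
Adams: Pinehurst 3, Rivermont 3, Fernley 1, Stonebridge 2, Ashgrove 1.
Rivermont gets 4 under Hamilton and 3 under Adams.

Hamilton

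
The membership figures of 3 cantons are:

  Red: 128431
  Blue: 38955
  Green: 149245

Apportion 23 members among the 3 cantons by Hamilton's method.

Red 9; Blue 3; Green 11

Standard divisor: 316631 ÷ 23 ≈ 13766.565.
Standard quotas: Red 9.3292, Blue 2.8297, Green 10.8411.
Lower quotas: Red 9, Blue 2, Green 10 (sum 21, leaving 2 seats).
Remainders in descending order: Green 0.8411, Blue 0.8297, Red 0.3292.
Largest remainders: Green, Blue receive the extra seats.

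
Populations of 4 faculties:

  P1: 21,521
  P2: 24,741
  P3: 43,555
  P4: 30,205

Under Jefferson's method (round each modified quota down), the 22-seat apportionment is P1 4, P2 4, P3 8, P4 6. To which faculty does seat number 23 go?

Priority for the next seat is population ÷ (current seats + 1).
Priorities: P1 4304.200, P2 4948.200, P3 4839.444, P4 4315.000.
Highest priority: P2.

P2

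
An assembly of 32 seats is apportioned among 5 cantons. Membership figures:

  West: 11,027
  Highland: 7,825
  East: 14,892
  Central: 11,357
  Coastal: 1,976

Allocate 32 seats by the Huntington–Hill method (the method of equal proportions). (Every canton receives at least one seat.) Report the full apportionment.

With divisor 1451: modified quotas West 7.600, Highland 5.393, East 10.263, Central 7.827, Coastal 1.362.
Geometric-mean thresholds: West √(7·8)=7.483, Highland √(5·6)=5.477, East √(10·11)=10.488, Central √(7·8)=7.483, Coastal √(1·2)=1.414.
Each quota rounded against its threshold gives West 8, Highland 5, East 10, Central 8, Coastal 1 (total 32).

West 8, Highland 5, East 10, Central 8, Coastal 1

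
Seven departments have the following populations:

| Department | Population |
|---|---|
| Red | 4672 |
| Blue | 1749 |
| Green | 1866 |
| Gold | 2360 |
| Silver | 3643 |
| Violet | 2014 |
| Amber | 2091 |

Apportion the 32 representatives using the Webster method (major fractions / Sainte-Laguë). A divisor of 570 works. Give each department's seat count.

Red 8, Blue 3, Green 3, Gold 4, Silver 6, Violet 4, Amber 4

With modified divisor 570: modified quotas Red 8.196, Blue 3.068, Green 3.274, Gold 4.140, Silver 6.391, Violet 3.533, Amber 3.668.
Rounding to the nearest integer: Red 8, Blue 3, Green 3, Gold 4, Silver 6, Violet 4, Amber 4 (total 32).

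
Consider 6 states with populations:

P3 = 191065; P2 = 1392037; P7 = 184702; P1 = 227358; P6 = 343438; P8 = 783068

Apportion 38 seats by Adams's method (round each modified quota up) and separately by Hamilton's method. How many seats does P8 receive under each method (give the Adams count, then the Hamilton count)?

9 and 10

Adams: P3 3, P2 16, P7 3, P1 3, P6 4, P8 9.
Hamilton: P3 2, P2 17, P7 2, P1 3, P6 4, P8 10.
P8 gets 9 under Adams and 10 under Hamilton.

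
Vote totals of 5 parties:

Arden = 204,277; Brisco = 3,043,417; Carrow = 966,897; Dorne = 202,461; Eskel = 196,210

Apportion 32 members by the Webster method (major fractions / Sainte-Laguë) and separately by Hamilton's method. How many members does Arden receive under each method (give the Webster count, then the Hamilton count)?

1 and 2

Webster: Arden 1, Brisco 22, Carrow 7, Dorne 1, Eskel 1.
Hamilton: Arden 2, Brisco 21, Carrow 7, Dorne 1, Eskel 1.
Arden gets 1 under Webster and 2 under Hamilton.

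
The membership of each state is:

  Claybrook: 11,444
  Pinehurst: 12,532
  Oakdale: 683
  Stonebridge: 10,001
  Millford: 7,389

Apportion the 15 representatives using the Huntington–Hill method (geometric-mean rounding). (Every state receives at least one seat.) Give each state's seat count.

With divisor 2952: modified quotas Claybrook 3.877, Pinehurst 4.245, Oakdale 0.231, Stonebridge 3.388, Millford 2.503.
Geometric-mean thresholds: Claybrook √(3·4)=3.464, Pinehurst √(4·5)=4.472, Oakdale (min 1), Stonebridge √(3·4)=3.464, Millford √(2·3)=2.449.
Each quota rounded against its threshold gives Claybrook 4, Pinehurst 4, Oakdale 1, Stonebridge 3, Millford 3 (total 15).

Claybrook: 4, Pinehurst: 4, Oakdale: 1, Stonebridge: 3, Millford: 3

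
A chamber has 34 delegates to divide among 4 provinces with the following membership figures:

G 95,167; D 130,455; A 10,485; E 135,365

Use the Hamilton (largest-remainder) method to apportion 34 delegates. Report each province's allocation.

Standard divisor: 371472 ÷ 34 ≈ 10925.647.
Standard quotas: G 8.7104, D 11.9403, A 0.9597, E 12.3897.
Lower quotas: G 8, D 11, A 0, E 12 (sum 31, leaving 3 seats).
Remainders in descending order: A 0.9597, D 0.9403, G 0.7104, E 0.3897.
Largest remainders: A, D, G receive the extra seats.

G 9, D 12, A 1, E 12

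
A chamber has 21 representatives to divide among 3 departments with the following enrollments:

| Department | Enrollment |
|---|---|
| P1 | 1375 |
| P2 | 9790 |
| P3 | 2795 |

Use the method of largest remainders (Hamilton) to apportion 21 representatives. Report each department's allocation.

P1 2, P2 15, P3 4

The standard divisor is 13960/21 ≈ 664.762.
Standard quotas: P1 2.0684, P2 14.7271, P3 4.2045.
Lower quotas: P1 2, P2 14, P3 4 (sum 20, leaving 1 seat).
Remainders in descending order: P2 0.7271, P3 0.2045, P1 0.0684.
Largest remainder: P2 receives the extra seat.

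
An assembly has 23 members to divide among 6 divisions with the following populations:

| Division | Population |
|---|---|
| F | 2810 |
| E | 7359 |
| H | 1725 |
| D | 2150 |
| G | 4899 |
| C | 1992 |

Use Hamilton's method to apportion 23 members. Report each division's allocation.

Standard divisor: 20935 ÷ 23 ≈ 910.217.
Standard quotas: F 3.0872, E 8.0849, H 1.8952, D 2.3621, G 5.3822, C 2.1885.
Lower quotas: F 3, E 8, H 1, D 2, G 5, C 2 (sum 21, leaving 2 seats).
Remainders in descending order: H 0.8952, G 0.3822, D 0.3621, C 0.1885, F 0.0872, E 0.0849.
Largest remainders: H, G receive the extra seats.

F 3; E 8; H 2; D 2; G 6; C 2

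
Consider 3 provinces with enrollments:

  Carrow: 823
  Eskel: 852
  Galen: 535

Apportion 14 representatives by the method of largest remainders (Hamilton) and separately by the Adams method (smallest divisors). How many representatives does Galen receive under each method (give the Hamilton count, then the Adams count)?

3 and 4

Hamilton: Carrow 5, Eskel 6, Galen 3.
Adams: Carrow 5, Eskel 5, Galen 4.
Galen gets 3 under Hamilton and 4 under Adams.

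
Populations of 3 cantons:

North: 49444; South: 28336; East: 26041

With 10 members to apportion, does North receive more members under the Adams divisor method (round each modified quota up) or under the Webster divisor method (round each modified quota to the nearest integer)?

Adams: North 4, South 3, East 3.
Webster: North 5, South 3, East 2.
North gets 4 under Adams and 5 under Webster.

Webster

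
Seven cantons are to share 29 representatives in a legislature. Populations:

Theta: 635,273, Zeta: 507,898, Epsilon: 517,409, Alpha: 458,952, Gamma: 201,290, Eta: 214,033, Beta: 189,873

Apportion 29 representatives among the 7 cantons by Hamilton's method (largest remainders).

Theta 7, Zeta 5, Epsilon 6, Alpha 5, Gamma 2, Eta 2, Beta 2

Total 2724728; standard divisor 2724728/29 ≈ 93956.138.
Standard quotas: Theta 6.7614, Zeta 5.4057, Epsilon 5.5069, Alpha 4.8847, Gamma 2.1424, Eta 2.2780, Beta 2.0209.
Lower quotas: Theta 6, Zeta 5, Epsilon 5, Alpha 4, Gamma 2, Eta 2, Beta 2 (sum 26, leaving 3 seats).
Remainders in descending order: Alpha 0.8847, Theta 0.7614, Epsilon 0.5069, Zeta 0.4057, Eta 0.2780, Gamma 0.1424, Beta 0.0209.
Largest remainders: Alpha, Theta, Epsilon receive the extra seats.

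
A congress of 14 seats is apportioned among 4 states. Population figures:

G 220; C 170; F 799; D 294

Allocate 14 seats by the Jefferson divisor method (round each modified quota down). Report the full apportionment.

G 2, C 1, F 8, D 3

Standard divisor 1483/14 ≈ 105.929; standard quotas: G 2.077, C 1.605, F 7.543, D 2.775.
Rounding down gives 2, 1, 7, 2 = 12 seats, so the divisor must be adjusted.
With modified divisor 90: modified quotas G 2.444, C 1.889, F 8.878, D 3.267.
Rounding down: G 2, C 1, F 8, D 3 (total 14).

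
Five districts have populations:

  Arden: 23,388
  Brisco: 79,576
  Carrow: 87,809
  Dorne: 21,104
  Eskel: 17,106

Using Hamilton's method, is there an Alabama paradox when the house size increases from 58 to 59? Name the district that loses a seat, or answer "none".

At 58 seats: Arden 6, Brisco 20, Carrow 22, Dorne 6, Eskel 4.
At 59 seats: Arden 6, Brisco 21, Carrow 23, Dorne 5, Eskel 4.
Dorne drops from 6 to 5.

Dorne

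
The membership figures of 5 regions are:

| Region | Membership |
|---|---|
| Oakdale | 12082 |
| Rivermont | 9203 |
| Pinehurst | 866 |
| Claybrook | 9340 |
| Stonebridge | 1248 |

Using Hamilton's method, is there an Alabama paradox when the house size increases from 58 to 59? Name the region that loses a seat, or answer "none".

Pinehurst

At 58 seats: Oakdale 21, Rivermont 16, Pinehurst 2, Claybrook 17, Stonebridge 2.
At 59 seats: Oakdale 22, Rivermont 17, Pinehurst 1, Claybrook 17, Stonebridge 2.
Pinehurst drops from 2 to 1.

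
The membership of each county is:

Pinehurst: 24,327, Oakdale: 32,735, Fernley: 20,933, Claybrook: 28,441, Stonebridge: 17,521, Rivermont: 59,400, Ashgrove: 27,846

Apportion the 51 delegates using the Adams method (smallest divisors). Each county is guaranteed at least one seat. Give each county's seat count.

Pinehurst 6, Oakdale 8, Fernley 5, Claybrook 7, Stonebridge 4, Rivermont 14, Ashgrove 7

Standard divisor 211203/51 ≈ 4141.235; standard quotas: Pinehurst 5.874, Oakdale 7.905, Fernley 5.055, Claybrook 6.868, Stonebridge 4.231, Rivermont 14.344, Ashgrove 6.724.
Rounding up gives 6, 8, 6, 7, 5, 15, 7 = 54 seats, so the divisor must be adjusted.
With modified divisor 4500: modified quotas Pinehurst 5.406, Oakdale 7.274, Fernley 4.652, Claybrook 6.320, Stonebridge 3.894, Rivermont 13.200, Ashgrove 6.188.
Rounding up: Pinehurst 6, Oakdale 8, Fernley 5, Claybrook 7, Stonebridge 4, Rivermont 14, Ashgrove 7 (total 51).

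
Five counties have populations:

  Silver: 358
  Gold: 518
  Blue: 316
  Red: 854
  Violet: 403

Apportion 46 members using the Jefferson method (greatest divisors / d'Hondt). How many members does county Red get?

16

Standard divisor 2449/46 ≈ 53.239; standard quotas: Silver 6.724, Gold 9.730, Blue 5.935, Red 16.041, Violet 7.570.
Rounding down gives 6, 9, 5, 16, 7 = 43 seats, so the divisor must be adjusted.
With modified divisor 50.8: modified quotas Silver 7.047, Gold 10.197, Blue 6.220, Red 16.811, Violet 7.933.
Rounding down: Silver 7, Gold 10, Blue 6, Red 16, Violet 7 (total 46).
Red receives 16.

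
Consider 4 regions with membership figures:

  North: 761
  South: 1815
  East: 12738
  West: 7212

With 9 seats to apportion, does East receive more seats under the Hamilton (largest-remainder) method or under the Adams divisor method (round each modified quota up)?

Hamilton: North 0, South 1, East 5, West 3.
Adams: North 1, South 1, East 4, West 3.
East gets 5 under Hamilton and 4 under Adams.

Hamilton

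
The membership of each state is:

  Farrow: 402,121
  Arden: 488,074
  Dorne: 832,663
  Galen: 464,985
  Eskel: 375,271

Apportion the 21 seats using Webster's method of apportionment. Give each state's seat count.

Standard divisor 2563114/21 ≈ 122053.048; standard quotas: Farrow 3.295, Arden 3.999, Dorne 6.822, Galen 3.810, Eskel 3.075.
Rounding to the nearest integer gives Farrow 3, Arden 4, Dorne 7, Galen 4, Eskel 3 — total 21, matching the house size, so no adjustment is needed.

Farrow: 3; Arden: 4; Dorne: 7; Galen: 4; Eskel: 3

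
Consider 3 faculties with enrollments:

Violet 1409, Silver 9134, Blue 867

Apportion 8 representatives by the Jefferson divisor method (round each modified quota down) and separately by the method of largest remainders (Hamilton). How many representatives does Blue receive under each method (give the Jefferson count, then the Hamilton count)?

0 and 1

Jefferson: Violet 1, Silver 7, Blue 0.
Hamilton: Violet 1, Silver 6, Blue 1.
Blue gets 0 under Jefferson and 1 under Hamilton.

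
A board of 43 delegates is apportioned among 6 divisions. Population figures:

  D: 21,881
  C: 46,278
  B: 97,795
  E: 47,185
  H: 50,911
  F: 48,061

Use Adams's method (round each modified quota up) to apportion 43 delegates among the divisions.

Standard divisor 312111/43 ≈ 7258.395; standard quotas: D 3.015, C 6.376, B 13.473, E 6.501, H 7.014, F 6.621.
Rounding up gives 4, 7, 14, 7, 8, 7 = 47 seats, so the divisor must be adjusted.
With modified divisor 7800: modified quotas D 2.805, C 5.933, B 12.538, E 6.049, H 6.527, F 6.162.
Rounding up: D 3, C 6, B 13, E 7, H 7, F 7 (total 43).

D=3, C=6, B=13, E=7, H=7, F=7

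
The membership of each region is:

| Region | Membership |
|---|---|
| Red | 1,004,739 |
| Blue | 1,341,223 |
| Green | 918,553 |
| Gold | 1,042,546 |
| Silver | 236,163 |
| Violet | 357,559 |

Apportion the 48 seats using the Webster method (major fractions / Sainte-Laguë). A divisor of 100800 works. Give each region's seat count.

Red 10, Blue 13, Green 9, Gold 10, Silver 2, Violet 4

With modified divisor 100800: modified quotas Red 9.968, Blue 13.306, Green 9.113, Gold 10.343, Silver 2.343, Violet 3.547.
Rounding to the nearest integer: Red 10, Blue 13, Green 9, Gold 10, Silver 2, Violet 4 (total 48).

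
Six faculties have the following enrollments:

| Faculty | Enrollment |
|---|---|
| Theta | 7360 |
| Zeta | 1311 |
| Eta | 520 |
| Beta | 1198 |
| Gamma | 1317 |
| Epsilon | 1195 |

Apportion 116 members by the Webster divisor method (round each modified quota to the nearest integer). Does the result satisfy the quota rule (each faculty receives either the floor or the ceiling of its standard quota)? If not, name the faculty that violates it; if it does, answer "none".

Standard quotas: Theta 66.178, Zeta 11.788, Eta 4.676, Beta 10.772, Gamma 11.842, Epsilon 10.745.
Webster allocation: Theta 65, Zeta 12, Eta 5, Beta 11, Gamma 12, Epsilon 11.
Theta has quota 66.178 (lower 66, upper 67) but receives 65 — outside the quota interval.

Theta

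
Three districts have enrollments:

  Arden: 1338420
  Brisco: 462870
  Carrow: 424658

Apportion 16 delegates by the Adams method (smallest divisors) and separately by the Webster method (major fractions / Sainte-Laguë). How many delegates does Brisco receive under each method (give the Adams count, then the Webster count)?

4 and 3

Adams: Arden 9, Brisco 4, Carrow 3.
Webster: Arden 10, Brisco 3, Carrow 3.
Brisco gets 4 under Adams and 3 under Webster.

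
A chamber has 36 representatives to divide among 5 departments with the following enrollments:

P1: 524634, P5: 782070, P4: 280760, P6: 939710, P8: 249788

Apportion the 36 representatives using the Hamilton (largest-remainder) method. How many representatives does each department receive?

The standard divisor is 2776962/36 ≈ 77137.833.
Standard quotas: P1 6.8013, P5 10.1386, P4 3.6397, P6 12.1822, P8 3.2382.
Lower quotas: P1 6, P5 10, P4 3, P6 12, P8 3 (sum 34, leaving 2 seats).
Remainders in descending order: P1 0.8013, P4 0.6397, P8 0.2382, P6 0.1822, P5 0.1386.
Largest remainders: P1, P4 receive the extra seats.

P1: 7; P5: 10; P4: 4; P6: 12; P8: 3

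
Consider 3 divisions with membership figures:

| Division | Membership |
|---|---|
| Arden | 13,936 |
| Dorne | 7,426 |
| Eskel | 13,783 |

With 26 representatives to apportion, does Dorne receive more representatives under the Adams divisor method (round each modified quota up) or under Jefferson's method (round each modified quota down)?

Adams: Arden 10, Dorne 6, Eskel 10.
Jefferson: Arden 11, Dorne 5, Eskel 10.
Dorne gets 6 under Adams and 5 under Jefferson.

Adams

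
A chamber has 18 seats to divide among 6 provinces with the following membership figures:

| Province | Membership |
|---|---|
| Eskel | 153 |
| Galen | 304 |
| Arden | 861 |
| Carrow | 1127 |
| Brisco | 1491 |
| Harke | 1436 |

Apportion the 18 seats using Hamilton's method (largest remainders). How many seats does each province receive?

Eskel 0; Galen 1; Arden 3; Carrow 4; Brisco 5; Harke 5

Standard divisor: 5372 ÷ 18 ≈ 298.444.
Standard quotas: Eskel 0.513, Galen 1.019, Arden 2.885, Carrow 3.776, Brisco 4.996, Harke 4.812.
Lower quotas: Eskel 0, Galen 1, Arden 2, Carrow 3, Brisco 4, Harke 4 (sum 14, leaving 4 seats).
Remainders in descending order: Brisco 0.996, Arden 0.885, Harke 0.812, Carrow 0.776, Eskel 0.513, Galen 0.019.
Largest remainders: Brisco, Arden, Harke, Carrow receive the extra seats.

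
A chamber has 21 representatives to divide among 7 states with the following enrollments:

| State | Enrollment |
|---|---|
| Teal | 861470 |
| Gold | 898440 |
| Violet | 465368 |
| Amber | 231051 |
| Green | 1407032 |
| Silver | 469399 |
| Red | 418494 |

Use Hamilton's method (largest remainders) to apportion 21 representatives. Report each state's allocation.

Teal 4, Gold 4, Violet 2, Amber 1, Green 6, Silver 2, Red 2

The standard divisor is 4751254/21 ≈ 226250.19.
Standard quotas: Teal 3.8076, Gold 3.9710, Violet 2.0569, Amber 1.0212, Green 6.2189, Silver 2.0747, Red 1.8497.
Lower quotas: Teal 3, Gold 3, Violet 2, Amber 1, Green 6, Silver 2, Red 1 (sum 18, leaving 3 seats).
Remainders in descending order: Gold 0.9710, Red 0.8497, Teal 0.8076, Green 0.2189, Silver 0.0747, Violet 0.0569, Amber 0.0212.
Largest remainders: Gold, Red, Teal receive the extra seats.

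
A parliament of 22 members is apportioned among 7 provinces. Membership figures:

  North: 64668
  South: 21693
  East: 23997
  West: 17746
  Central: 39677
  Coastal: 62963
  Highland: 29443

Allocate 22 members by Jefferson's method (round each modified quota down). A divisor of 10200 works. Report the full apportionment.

North: 6, South: 2, East: 2, West: 1, Central: 3, Coastal: 6, Highland: 2

With modified divisor 10200: modified quotas North 6.340, South 2.127, East 2.353, West 1.740, Central 3.890, Coastal 6.173, Highland 2.887.
Rounding down: North 6, South 2, East 2, West 1, Central 3, Coastal 6, Highland 2 (total 22).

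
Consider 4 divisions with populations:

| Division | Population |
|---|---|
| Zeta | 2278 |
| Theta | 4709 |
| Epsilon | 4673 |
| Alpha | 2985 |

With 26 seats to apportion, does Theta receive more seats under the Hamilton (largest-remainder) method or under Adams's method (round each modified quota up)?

Hamilton

Hamilton: Zeta 4, Theta 9, Epsilon 8, Alpha 5.
Adams: Zeta 4, Theta 8, Epsilon 8, Alpha 6.
Theta gets 9 under Hamilton and 8 under Adams.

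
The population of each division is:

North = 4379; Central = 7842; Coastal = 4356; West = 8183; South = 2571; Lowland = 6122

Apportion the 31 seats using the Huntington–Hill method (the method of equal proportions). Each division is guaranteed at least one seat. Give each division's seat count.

With divisor 1072: modified quotas North 4.085, Central 7.315, Coastal 4.063, West 7.633, South 2.398, Lowland 5.711.
Geometric-mean thresholds: North √(4·5)=4.472, Central √(7·8)=7.483, Coastal √(4·5)=4.472, West √(7·8)=7.483, South √(2·3)=2.449, Lowland √(5·6)=5.477.
Each quota rounded against its threshold gives North 4, Central 7, Coastal 4, West 8, South 2, Lowland 6 (total 31).

North 4, Central 7, Coastal 4, West 8, South 2, Lowland 6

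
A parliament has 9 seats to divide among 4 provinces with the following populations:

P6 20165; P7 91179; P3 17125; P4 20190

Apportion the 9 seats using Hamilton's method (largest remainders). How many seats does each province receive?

Standard divisor: 148659 ÷ 9 ≈ 16517.667.
Standard quotas: P6 1.2208, P7 5.5201, P3 1.0368, P4 1.2223.
Lower quotas: P6 1, P7 5, P3 1, P4 1 (sum 8, leaving 1 seat).
Remainders in descending order: P7 0.5201, P4 0.2223, P6 0.2208, P3 0.0368.
The surplus seat goes to P7.

P6=1, P7=6, P3=1, P4=1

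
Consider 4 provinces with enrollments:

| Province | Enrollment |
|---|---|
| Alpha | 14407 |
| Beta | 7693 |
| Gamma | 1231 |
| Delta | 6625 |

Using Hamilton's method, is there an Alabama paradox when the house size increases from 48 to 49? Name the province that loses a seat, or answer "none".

At 48 seats: Alpha 23, Beta 12, Gamma 2, Delta 11.
At 49 seats: Alpha 23, Beta 13, Gamma 2, Delta 11.
No province's allocation decreased.

none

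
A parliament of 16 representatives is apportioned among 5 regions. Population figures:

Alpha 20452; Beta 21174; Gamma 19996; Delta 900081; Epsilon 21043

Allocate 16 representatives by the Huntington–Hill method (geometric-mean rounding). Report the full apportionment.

With divisor 75203: modified quotas Alpha 0.272, Beta 0.282, Gamma 0.266, Delta 11.969, Epsilon 0.280.
Geometric-mean thresholds: Alpha (min 1), Beta (min 1), Gamma (min 1), Delta √(11·12)=11.489, Epsilon (min 1).
Each quota rounded against its threshold gives Alpha 1, Beta 1, Gamma 1, Delta 12, Epsilon 1 (total 16).

Alpha=1, Beta=1, Gamma=1, Delta=12, Epsilon=1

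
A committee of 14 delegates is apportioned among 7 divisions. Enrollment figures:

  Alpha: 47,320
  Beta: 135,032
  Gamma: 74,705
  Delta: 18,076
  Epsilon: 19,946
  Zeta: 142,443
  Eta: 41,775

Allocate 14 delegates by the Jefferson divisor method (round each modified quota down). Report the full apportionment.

Standard divisor 479297/14 ≈ 34235.5; standard quotas: Alpha 1.382, Beta 3.944, Gamma 2.182, Delta 0.528, Epsilon 0.583, Zeta 4.161, Eta 1.220.
Rounding down gives 1, 3, 2, 0, 0, 4, 1 = 11 seats, so the divisor must be adjusted.
With modified divisor 26000: modified quotas Alpha 1.820, Beta 5.194, Gamma 2.873, Delta 0.695, Epsilon 0.767, Zeta 5.479, Eta 1.607.
Rounding down: Alpha 1, Beta 5, Gamma 2, Delta 0, Epsilon 0, Zeta 5, Eta 1 (total 14).

Alpha 1, Beta 5, Gamma 2, Delta 0, Epsilon 0, Zeta 5, Eta 1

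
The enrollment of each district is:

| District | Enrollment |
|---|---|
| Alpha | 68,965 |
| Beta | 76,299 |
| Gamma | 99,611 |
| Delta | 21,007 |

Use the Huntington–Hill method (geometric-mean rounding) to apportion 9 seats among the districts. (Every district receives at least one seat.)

Alpha: 2, Beta: 3, Gamma: 3, Delta: 1

With divisor 29952: modified quotas Alpha 2.303, Beta 2.547, Gamma 3.326, Delta 0.701.
Geometric-mean thresholds: Alpha √(2·3)=2.449, Beta √(2·3)=2.449, Gamma √(3·4)=3.464, Delta (min 1).
Each quota rounded against its threshold gives Alpha 2, Beta 3, Gamma 3, Delta 1 (total 9).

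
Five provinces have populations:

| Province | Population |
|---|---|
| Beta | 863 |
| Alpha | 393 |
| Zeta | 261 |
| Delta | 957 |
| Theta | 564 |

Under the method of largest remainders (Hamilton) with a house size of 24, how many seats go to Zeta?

2

Total 3038; standard divisor 3038/24 ≈ 126.583.
Standard quotas: Beta 6.818, Alpha 3.105, Zeta 2.062, Delta 7.560, Theta 4.456.
Lower quotas: Beta 6, Alpha 3, Zeta 2, Delta 7, Theta 4 (sum 22, leaving 2 seats).
Remainders in descending order: Beta 0.818, Delta 0.560, Theta 0.456, Alpha 0.105, Zeta 0.062.
Largest remainders: Beta, Delta receive the extra seats.
Zeta receives 2.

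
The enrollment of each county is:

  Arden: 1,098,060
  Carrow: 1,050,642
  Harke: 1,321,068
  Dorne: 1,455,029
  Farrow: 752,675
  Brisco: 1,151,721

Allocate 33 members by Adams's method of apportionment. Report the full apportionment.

Arden=5, Carrow=5, Harke=6, Dorne=7, Farrow=4, Brisco=6

Standard divisor 6829195/33 ≈ 206945.303; standard quotas: Arden 5.306, Carrow 5.077, Harke 6.384, Dorne 7.031, Farrow 3.637, Brisco 5.565.
Rounding up gives 6, 6, 7, 8, 4, 6 = 37 seats, so the divisor must be adjusted.
With modified divisor 225300: modified quotas Arden 4.874, Carrow 4.663, Harke 5.864, Dorne 6.458, Farrow 3.341, Brisco 5.112.
Rounding up: Arden 5, Carrow 5, Harke 6, Dorne 7, Farrow 4, Brisco 6 (total 33).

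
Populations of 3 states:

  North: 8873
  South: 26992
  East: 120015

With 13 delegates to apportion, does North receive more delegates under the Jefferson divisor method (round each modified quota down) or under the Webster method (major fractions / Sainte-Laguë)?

Jefferson: North 0, South 2, East 11.
Webster: North 1, South 2, East 10.
North gets 0 under Jefferson and 1 under Webster.

Webster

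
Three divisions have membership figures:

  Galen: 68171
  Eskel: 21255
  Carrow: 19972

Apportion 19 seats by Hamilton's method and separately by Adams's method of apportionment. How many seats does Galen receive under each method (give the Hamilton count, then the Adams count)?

Hamilton: Galen 12, Eskel 4, Carrow 3.
Adams: Galen 11, Eskel 4, Carrow 4.
Galen gets 12 under Hamilton and 11 under Adams.

12 and 11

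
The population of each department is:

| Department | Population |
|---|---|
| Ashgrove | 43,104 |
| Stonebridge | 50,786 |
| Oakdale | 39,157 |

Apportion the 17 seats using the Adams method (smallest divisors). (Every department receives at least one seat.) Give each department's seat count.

Ashgrove 6, Stonebridge 6, Oakdale 5

Standard divisor 133047/17 ≈ 7826.294; standard quotas: Ashgrove 5.508, Stonebridge 6.489, Oakdale 5.003.
Rounding up gives 6, 7, 6 = 19 seats, so the divisor must be adjusted.
With modified divisor 8500: modified quotas Ashgrove 5.071, Stonebridge 5.975, Oakdale 4.607.
Rounding up: Ashgrove 6, Stonebridge 6, Oakdale 5 (total 17).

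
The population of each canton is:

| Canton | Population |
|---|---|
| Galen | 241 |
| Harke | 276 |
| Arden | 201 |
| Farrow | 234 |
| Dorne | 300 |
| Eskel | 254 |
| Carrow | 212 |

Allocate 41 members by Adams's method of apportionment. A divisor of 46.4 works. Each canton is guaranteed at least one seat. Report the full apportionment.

Galen=6, Harke=6, Arden=5, Farrow=6, Dorne=7, Eskel=6, Carrow=5

With modified divisor 46.4: modified quotas Galen 5.194, Harke 5.948, Arden 4.332, Farrow 5.043, Dorne 6.466, Eskel 5.474, Carrow 4.569.
Rounding up: Galen 6, Harke 6, Arden 5, Farrow 6, Dorne 7, Eskel 6, Carrow 5 (total 41).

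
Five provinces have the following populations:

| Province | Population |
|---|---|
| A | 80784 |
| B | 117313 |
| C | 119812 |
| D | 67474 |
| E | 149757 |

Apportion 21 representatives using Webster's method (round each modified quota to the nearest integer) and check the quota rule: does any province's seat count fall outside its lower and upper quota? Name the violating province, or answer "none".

none

Standard quotas: A 3.170, B 4.604, C 4.702, D 2.648, E 5.877.
Webster allocation: A 3, B 4, C 5, D 3, E 6.
Every allocation lies between the lower and upper quota.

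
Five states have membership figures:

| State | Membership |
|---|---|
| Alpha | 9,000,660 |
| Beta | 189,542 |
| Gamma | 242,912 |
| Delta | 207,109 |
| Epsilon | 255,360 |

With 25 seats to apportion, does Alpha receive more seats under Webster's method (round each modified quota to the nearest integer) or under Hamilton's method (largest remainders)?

Webster: Alpha 22, Beta 0, Gamma 1, Delta 1, Epsilon 1.
Hamilton: Alpha 23, Beta 0, Gamma 1, Delta 0, Epsilon 1.
Alpha gets 22 under Webster and 23 under Hamilton.

Hamilton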